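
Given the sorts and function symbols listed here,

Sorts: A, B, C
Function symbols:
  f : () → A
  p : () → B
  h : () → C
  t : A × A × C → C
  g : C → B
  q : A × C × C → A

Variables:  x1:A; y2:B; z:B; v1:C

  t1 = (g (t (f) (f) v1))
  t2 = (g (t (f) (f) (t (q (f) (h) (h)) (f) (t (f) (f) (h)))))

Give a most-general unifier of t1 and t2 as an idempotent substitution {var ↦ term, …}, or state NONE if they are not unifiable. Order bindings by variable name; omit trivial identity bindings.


{v1 ↦ (t (q (f) (h) (h)) (f) (t (f) (f) (h)))}


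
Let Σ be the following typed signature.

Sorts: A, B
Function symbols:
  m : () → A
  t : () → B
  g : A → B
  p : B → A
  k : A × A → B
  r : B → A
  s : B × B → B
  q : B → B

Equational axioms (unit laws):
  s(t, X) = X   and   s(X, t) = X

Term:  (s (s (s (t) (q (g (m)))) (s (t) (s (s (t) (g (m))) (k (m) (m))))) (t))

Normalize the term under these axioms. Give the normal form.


1. (s (s (s (t) (q (g (m)))) (s (t) (s (s (t) (g (m))) (k (m) (m))))) (t))  →  (s (s (t) (q (g (m)))) (s (t) (s (s (t) (g (m))) (k (m) (m)))))
2. (s (s (t) (q (g (m)))) (s (t) (s (s (t) (g (m))) (k (m) (m)))))  →  (s (q (g (m))) (s (t) (s (s (t) (g (m))) (k (m) (m)))))
3. (s (q (g (m))) (s (t) (s (s (t) (g (m))) (k (m) (m)))))  →  (s (q (g (m))) (s (s (t) (g (m))) (k (m) (m))))
4. (s (q (g (m))) (s (s (t) (g (m))) (k (m) (m))))  →  (s (q (g (m))) (s (g (m)) (k (m) (m))))

normal form = (s (q (g (m))) (s (g (m)) (k (m) (m))))


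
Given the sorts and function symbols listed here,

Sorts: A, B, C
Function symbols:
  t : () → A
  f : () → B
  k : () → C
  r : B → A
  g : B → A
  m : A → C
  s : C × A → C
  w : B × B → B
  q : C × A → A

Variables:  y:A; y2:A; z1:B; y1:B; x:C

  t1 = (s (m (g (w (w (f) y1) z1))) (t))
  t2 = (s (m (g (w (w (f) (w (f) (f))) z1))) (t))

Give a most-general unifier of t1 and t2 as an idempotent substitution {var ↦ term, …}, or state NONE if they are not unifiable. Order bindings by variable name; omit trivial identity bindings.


{y1 ↦ (w (f) (f))}


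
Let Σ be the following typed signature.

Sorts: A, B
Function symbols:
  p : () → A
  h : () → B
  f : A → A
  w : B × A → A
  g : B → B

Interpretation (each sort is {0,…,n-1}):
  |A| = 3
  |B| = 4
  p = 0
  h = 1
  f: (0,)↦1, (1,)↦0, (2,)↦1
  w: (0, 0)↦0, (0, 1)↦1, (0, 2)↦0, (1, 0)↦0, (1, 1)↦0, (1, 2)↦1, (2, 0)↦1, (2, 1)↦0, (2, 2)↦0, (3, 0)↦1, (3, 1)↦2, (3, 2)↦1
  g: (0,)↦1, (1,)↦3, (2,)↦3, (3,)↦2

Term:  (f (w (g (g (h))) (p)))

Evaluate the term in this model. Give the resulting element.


value = 0

  h = 1
  (g (h)) = g(1,) = 3
  (g (g (h))) = g(3,) = 2
  p = 0
  (w (g (g (h))) (p)) = w(2, 0) = 1
  (f (w (g (g (h))) (p))) = f(1,) = 0


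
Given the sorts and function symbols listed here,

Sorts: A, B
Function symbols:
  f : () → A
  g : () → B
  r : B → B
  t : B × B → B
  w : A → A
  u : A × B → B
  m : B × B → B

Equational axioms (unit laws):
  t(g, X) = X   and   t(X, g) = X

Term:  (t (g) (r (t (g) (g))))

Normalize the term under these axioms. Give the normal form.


1. (t (g) (r (t (g) (g))))  →  (r (t (g) (g)))
2. (r (t (g) (g)))  →  (r (g))

normal form = (r (g))


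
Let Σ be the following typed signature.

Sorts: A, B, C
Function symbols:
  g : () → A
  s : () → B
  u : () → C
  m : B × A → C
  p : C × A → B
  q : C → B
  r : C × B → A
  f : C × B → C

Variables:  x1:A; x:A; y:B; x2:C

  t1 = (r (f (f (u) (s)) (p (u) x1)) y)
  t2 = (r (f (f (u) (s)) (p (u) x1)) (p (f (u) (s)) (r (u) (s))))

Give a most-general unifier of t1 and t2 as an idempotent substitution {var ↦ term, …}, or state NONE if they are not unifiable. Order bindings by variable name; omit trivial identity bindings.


{y ↦ (p (f (u) (s)) (r (u) (s)))}


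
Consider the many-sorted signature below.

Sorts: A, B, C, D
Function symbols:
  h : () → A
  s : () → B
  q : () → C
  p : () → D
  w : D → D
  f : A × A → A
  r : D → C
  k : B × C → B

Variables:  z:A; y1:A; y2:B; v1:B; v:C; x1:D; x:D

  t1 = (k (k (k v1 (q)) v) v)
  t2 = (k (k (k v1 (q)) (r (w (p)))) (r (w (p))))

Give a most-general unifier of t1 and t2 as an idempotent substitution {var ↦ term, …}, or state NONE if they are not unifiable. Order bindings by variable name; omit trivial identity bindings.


{v ↦ (r (w (p)))}


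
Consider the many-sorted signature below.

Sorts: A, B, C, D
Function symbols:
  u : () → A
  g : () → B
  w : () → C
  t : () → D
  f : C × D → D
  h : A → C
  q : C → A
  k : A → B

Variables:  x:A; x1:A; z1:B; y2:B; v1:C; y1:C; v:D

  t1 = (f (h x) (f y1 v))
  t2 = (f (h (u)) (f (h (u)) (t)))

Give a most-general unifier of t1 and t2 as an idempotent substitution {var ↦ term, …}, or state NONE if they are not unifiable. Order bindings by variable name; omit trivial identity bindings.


{v ↦ (t), x ↦ (u), y1 ↦ (h (u))}


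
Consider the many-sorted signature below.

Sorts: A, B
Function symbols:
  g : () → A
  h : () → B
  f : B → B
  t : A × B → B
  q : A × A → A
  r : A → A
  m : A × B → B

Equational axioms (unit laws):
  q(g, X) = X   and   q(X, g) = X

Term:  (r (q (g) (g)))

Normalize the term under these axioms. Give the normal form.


normal form = (r (g))

1. (r (q (g) (g)))  →  (r (g))


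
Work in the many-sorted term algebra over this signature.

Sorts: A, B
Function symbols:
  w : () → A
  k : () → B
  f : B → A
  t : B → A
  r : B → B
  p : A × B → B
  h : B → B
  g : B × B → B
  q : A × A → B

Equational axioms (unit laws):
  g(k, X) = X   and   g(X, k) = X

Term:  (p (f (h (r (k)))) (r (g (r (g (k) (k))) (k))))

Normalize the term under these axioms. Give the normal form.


1. (p (f (h (r (k)))) (r (g (r (g (k) (k))) (k))))  →  (p (f (h (r (k)))) (r (r (g (k) (k)))))
2. (p (f (h (r (k)))) (r (r (g (k) (k)))))  →  (p (f (h (r (k)))) (r (r (k))))

normal form = (p (f (h (r (k)))) (r (r (k))))


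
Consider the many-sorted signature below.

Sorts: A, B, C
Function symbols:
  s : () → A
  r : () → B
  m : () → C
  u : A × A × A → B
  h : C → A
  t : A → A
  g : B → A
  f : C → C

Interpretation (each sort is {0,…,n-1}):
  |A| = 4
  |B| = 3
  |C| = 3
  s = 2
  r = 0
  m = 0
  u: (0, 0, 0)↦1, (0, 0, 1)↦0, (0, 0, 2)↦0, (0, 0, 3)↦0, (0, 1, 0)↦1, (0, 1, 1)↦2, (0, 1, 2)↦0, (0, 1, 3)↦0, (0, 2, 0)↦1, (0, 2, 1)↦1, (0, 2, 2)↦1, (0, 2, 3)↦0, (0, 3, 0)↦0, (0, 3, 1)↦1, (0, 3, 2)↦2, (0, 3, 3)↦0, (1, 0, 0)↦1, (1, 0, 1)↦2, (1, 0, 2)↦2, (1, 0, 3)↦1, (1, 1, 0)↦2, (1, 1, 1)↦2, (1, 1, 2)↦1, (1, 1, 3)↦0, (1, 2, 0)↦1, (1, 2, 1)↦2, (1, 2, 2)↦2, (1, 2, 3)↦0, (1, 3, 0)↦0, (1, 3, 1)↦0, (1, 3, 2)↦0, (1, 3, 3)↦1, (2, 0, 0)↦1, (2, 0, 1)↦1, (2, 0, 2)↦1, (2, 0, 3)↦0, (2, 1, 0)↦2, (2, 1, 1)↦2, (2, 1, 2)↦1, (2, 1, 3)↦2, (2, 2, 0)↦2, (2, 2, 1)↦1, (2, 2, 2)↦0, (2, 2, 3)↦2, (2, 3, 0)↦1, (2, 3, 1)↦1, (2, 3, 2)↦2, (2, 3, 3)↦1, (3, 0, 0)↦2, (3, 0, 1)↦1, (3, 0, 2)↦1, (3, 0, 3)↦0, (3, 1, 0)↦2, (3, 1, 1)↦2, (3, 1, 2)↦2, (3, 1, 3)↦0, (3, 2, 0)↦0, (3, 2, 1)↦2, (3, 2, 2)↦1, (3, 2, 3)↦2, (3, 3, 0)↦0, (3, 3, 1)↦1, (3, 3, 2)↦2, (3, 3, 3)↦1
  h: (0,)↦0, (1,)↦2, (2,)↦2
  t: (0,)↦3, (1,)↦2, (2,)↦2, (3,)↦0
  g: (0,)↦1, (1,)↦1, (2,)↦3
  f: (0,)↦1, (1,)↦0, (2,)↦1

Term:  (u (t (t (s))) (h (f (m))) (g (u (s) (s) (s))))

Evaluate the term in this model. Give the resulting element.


  s = 2
  (t (s)) = t(2,) = 2
  (t (t (s))) = t(2,) = 2
  m = 0
  (f (m)) = f(0,) = 1
  (h (f (m))) = h(1,) = 2
  s = 2
  s = 2
  s = 2
  (u (s) (s) (s)) = u(2, 2, 2) = 0
  (g (u (s) (s) (s))) = g(0,) = 1
  (u (t (t (s))) (h (f (m))) (g (u (s) (s) (s)))) = u(2, 2, 1) = 1

value = 1


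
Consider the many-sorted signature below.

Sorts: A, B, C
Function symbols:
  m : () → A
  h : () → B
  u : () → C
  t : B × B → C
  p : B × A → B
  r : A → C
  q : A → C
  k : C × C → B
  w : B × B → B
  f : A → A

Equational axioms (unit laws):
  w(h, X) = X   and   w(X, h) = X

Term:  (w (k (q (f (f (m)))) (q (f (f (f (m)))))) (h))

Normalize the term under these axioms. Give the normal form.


normal form = (k (q (f (f (m)))) (q (f (f (f (m))))))

1. (w (k (q (f (f (m)))) (q (f (f (f (m)))))) (h))  →  (k (q (f (f (m)))) (q (f (f (f (m))))))


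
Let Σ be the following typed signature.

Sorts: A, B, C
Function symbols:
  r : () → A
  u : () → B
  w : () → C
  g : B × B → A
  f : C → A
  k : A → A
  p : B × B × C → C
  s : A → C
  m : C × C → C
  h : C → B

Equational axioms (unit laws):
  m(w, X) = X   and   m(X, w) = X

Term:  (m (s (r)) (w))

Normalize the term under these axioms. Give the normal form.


1. (m (s (r)) (w))  →  (s (r))

normal form = (s (r))


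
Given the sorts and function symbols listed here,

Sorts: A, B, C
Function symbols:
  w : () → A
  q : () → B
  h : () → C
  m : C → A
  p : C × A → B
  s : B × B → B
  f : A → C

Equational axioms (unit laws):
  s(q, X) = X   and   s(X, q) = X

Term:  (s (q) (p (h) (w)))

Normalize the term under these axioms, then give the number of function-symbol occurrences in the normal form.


1. (s (q) (p (h) (w)))  →  (p (h) (w))
normal form: (p (h) (w))

size = 3


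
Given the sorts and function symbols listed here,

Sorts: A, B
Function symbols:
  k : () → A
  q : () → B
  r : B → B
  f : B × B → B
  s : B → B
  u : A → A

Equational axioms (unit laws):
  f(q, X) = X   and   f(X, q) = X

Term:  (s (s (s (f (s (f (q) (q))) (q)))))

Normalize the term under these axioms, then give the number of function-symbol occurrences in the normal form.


size = 5

1. (s (s (s (f (s (f (q) (q))) (q)))))  →  (s (s (s (s (f (q) (q))))))
2. (s (s (s (s (f (q) (q))))))  →  (s (s (s (s (q)))))
normal form: (s (s (s (s (q)))))


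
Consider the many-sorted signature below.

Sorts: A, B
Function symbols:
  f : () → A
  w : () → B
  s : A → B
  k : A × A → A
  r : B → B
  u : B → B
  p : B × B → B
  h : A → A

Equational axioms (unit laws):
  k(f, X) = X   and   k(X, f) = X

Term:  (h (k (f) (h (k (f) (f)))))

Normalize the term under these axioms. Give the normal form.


normal form = (h (h (f)))

1. (h (k (f) (h (k (f) (f)))))  →  (h (h (k (f) (f))))
2. (h (h (k (f) (f))))  →  (h (h (f)))


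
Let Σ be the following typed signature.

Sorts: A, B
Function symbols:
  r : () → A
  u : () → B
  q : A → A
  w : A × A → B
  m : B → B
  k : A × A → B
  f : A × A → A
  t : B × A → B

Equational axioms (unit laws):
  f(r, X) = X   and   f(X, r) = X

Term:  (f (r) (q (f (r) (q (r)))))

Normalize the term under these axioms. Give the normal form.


normal form = (q (q (r)))

1. (f (r) (q (f (r) (q (r)))))  →  (q (f (r) (q (r))))
2. (q (f (r) (q (r))))  →  (q (q (r)))


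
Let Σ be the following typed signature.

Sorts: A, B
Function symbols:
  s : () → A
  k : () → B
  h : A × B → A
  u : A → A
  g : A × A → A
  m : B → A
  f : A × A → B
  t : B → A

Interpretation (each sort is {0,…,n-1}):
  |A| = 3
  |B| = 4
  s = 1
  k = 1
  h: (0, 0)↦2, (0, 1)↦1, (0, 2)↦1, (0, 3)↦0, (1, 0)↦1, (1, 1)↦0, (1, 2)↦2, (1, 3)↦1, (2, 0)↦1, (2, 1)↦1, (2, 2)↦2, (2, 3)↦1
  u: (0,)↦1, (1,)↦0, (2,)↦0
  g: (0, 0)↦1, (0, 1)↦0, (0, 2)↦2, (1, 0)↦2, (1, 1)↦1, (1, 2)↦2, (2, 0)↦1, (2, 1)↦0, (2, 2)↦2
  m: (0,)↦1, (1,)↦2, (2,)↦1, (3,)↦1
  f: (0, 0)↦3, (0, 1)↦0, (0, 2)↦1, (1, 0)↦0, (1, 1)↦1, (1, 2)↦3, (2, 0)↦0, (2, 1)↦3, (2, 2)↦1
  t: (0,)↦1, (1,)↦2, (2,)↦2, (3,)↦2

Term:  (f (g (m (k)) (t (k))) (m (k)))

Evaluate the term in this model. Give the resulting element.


  k = 1
  (m (k)) = m(1,) = 2
  k = 1
  (t (k)) = t(1,) = 2
  (g (m (k)) (t (k))) = g(2, 2) = 2
  k = 1
  (m (k)) = m(1,) = 2
  (f (g (m (k)) (t (k))) (m (k))) = f(2, 2) = 1

value = 1


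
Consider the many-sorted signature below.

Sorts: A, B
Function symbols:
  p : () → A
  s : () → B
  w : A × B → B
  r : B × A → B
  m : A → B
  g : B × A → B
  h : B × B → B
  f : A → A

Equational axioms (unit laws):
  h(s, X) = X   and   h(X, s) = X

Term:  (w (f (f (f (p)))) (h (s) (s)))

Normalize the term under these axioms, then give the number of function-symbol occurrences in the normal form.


size = 6

1. (w (f (f (f (p)))) (h (s) (s)))  →  (w (f (f (f (p)))) (s))
normal form: (w (f (f (f (p)))) (s))


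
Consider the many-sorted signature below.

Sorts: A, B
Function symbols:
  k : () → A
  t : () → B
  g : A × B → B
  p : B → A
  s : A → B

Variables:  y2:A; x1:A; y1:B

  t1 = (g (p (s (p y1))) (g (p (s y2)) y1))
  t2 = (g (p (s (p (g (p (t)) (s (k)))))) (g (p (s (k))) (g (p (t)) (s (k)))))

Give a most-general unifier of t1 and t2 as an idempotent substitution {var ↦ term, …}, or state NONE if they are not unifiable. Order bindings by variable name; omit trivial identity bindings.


{y1 ↦ (g (p (t)) (s (k))), y2 ↦ (k)}


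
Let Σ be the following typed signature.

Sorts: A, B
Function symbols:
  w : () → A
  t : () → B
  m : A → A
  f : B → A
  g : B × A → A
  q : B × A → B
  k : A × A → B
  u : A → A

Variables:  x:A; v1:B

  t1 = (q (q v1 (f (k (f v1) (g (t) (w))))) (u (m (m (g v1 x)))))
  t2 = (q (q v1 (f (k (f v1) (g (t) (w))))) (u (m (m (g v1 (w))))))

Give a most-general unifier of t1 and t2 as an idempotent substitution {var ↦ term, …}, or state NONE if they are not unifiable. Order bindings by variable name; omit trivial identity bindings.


{x ↦ (w)}


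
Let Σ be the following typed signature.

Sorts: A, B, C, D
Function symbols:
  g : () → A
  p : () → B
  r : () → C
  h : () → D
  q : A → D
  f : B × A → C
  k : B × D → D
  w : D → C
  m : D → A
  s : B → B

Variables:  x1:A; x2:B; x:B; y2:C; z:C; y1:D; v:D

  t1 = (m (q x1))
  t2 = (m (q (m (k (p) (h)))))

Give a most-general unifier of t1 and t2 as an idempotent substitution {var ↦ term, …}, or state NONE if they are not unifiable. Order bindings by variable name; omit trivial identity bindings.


{x1 ↦ (m (k (p) (h)))}


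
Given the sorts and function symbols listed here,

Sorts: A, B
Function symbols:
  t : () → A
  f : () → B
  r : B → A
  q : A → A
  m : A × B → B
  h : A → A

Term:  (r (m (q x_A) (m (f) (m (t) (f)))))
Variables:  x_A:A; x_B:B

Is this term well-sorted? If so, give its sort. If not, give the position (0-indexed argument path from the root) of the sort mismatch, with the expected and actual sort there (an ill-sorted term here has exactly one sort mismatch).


ill-sorted at position [0, 1, 0]: expected A, got B

      x_A : A
    (q x_A) : A
      (f) : B
        (t) : A
        (f) : B
      (m (t) (f)) : B
    (m (f) (m (t) (f))) : ✗ arg 0 at [0, 1, 0] has sort B, expected A


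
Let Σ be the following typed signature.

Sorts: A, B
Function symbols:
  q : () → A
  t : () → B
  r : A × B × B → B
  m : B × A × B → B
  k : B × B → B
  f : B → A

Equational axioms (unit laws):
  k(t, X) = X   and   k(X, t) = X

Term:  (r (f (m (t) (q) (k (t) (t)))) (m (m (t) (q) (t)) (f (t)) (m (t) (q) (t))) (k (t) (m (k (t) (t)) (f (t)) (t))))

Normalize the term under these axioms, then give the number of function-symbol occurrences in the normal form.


1. (r (f (m (t) (q) (k (t) (t)))) (m (m (t) (q) (t)) (f (t)) (m (t) (q) (t))) (k (t) (m (k (t) (t)) (f (t)) (t))))  →  (r (f (m (t) (q) (t))) (m (m (t) (q) (t)) (f (t)) (m (t) (q) (t))) (k (t) (m (k (t) (t)) (f (t)) (t))))
2. (r (f (m (t) (q) (t))) (m (m (t) (q) (t)) (f (t)) (m (t) (q) (t))) (k (t) (m (k (t) (t)) (f (t)) (t))))  →  (r (f (m (t) (q) (t))) (m (m (t) (q) (t)) (f (t)) (m (t) (q) (t))) (m (k (t) (t)) (f (t)) (t)))
3. (r (f (m (t) (q) (t))) (m (m (t) (q) (t)) (f (t)) (m (t) (q) (t))) (m (k (t) (t)) (f (t)) (t)))  →  (r (f (m (t) (q) (t))) (m (m (t) (q) (t)) (f (t)) (m (t) (q) (t))) (m (t) (f (t)) (t)))
normal form: (r (f (m (t) (q) (t))) (m (m (t) (q) (t)) (f (t)) (m (t) (q) (t))) (m (t) (f (t)) (t)))

size = 22


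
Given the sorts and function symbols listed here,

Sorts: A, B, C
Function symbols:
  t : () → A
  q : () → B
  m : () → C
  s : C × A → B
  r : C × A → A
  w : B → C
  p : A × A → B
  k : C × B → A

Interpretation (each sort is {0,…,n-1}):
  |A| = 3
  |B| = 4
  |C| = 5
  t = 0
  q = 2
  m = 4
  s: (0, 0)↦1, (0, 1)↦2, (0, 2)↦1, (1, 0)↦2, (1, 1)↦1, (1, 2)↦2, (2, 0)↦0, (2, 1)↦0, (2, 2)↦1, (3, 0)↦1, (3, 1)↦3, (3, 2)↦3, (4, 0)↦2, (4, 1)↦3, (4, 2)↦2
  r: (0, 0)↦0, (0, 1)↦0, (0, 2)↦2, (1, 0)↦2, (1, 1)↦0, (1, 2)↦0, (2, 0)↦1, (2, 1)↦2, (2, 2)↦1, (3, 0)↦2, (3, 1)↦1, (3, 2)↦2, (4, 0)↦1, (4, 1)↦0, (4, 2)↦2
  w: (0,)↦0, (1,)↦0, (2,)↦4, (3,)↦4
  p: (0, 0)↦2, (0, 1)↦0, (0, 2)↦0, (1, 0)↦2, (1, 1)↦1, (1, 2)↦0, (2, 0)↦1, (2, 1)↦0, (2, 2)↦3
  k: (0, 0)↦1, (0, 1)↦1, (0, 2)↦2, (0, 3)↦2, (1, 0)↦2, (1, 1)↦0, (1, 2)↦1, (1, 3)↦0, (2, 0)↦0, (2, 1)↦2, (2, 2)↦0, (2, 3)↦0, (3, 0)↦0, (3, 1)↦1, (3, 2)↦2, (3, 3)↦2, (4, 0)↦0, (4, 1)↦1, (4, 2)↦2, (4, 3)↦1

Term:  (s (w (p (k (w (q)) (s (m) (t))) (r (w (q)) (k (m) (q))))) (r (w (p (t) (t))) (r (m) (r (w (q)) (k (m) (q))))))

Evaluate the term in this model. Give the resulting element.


value = 2

  q = 2
  (w (q)) = w(2,) = 4
  m = 4
  t = 0
  (s (m) (t)) = s(4, 0) = 2
  (k (w (q)) (s (m) (t))) = k(4, 2) = 2
  q = 2
  (w (q)) = w(2,) = 4
  m = 4
  q = 2
  (k (m) (q)) = k(4, 2) = 2
  (r (w (q)) (k (m) (q))) = r(4, 2) = 2
  (p (k (w (q)) (s (m) (t))) (r (w (q)) (k (m) (q)))) = p(2, 2) = 3
  (w (p (k (w (q)) (s (m) (t))) (r (w (q)) (k (m) (q))))) = w(3,) = 4
  t = 0
  t = 0
  (p (t) (t)) = p(0, 0) = 2
  (w (p (t) (t))) = w(2,) = 4
  m = 4
  q = 2
  (w (q)) = w(2,) = 4
  m = 4
  q = 2
  (k (m) (q)) = k(4, 2) = 2
  (r (w (q)) (k (m) (q))) = r(4, 2) = 2
  (r (m) (r (w (q)) (k (m) (q)))) = r(4, 2) = 2
  (r (w (p (t) (t))) (r (m) (r (w (q)) (k (m) (q))))) = r(4, 2) = 2
  (s (w (p (k (w (q)) (s (m) (t))) (r (w (q)) (k (m) (q))))) (r (w (p (t) (t))) (r (m) (r (w (q)) (k (m) (q)))))) = s(4, 2) = 2


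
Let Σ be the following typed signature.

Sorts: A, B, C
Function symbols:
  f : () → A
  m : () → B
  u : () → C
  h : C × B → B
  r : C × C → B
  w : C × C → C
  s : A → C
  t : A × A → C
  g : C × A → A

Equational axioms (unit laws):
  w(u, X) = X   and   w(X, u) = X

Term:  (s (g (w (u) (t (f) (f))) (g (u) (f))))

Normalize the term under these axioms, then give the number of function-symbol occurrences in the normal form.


1. (s (g (w (u) (t (f) (f))) (g (u) (f))))  →  (s (g (t (f) (f)) (g (u) (f))))
normal form: (s (g (t (f) (f)) (g (u) (f))))

size = 8


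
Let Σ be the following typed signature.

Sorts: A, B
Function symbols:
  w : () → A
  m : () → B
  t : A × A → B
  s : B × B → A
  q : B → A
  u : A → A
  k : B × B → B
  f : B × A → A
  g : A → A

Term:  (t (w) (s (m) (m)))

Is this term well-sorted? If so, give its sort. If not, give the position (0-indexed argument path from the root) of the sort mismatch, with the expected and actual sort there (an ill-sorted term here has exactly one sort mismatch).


well-sorted; sort = B

  (w) : A
    (m) : B
    (m) : B
  (s (m) (m)) : A
(t (w) (s (m) (m))) : B


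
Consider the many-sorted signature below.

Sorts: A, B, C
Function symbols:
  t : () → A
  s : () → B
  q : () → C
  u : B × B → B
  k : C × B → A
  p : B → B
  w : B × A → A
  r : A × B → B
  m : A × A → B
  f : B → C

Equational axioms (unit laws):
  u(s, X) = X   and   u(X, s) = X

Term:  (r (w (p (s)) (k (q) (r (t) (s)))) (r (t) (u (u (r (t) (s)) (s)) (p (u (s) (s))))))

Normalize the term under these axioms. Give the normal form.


normal form = (r (w (p (s)) (k (q) (r (t) (s)))) (r (t) (u (r (t) (s)) (p (s)))))

1. (r (w (p (s)) (k (q) (r (t) (s)))) (r (t) (u (u (r (t) (s)) (s)) (p (u (s) (s))))))  →  (r (w (p (s)) (k (q) (r (t) (s)))) (r (t) (u (r (t) (s)) (p (u (s) (s))))))
2. (r (w (p (s)) (k (q) (r (t) (s)))) (r (t) (u (r (t) (s)) (p (u (s) (s))))))  →  (r (w (p (s)) (k (q) (r (t) (s)))) (r (t) (u (r (t) (s)) (p (s)))))


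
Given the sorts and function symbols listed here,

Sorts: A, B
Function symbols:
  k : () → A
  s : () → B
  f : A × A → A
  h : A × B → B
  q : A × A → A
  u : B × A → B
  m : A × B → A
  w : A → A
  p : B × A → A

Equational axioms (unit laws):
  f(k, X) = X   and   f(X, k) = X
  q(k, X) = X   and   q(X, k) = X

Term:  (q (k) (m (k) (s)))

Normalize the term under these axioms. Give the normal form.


1. (q (k) (m (k) (s)))  →  (m (k) (s))

normal form = (m (k) (s))


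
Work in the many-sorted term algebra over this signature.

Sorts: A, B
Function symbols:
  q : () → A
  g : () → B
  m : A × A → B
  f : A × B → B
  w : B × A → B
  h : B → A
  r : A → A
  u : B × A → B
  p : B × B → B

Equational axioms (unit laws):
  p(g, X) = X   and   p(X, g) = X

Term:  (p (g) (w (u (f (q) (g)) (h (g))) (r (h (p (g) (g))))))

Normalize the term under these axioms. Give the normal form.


1. (p (g) (w (u (f (q) (g)) (h (g))) (r (h (p (g) (g))))))  →  (w (u (f (q) (g)) (h (g))) (r (h (p (g) (g)))))
2. (w (u (f (q) (g)) (h (g))) (r (h (p (g) (g)))))  →  (w (u (f (q) (g)) (h (g))) (r (h (g))))

normal form = (w (u (f (q) (g)) (h (g))) (r (h (g))))


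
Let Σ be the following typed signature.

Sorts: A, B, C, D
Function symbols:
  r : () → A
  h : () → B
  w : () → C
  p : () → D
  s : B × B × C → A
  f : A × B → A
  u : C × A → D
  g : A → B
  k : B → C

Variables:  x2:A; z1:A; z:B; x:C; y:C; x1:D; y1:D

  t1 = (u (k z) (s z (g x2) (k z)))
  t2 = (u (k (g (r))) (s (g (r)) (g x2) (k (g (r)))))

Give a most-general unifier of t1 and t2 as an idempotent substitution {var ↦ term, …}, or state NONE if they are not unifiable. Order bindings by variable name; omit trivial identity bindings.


{z ↦ (g (r))}


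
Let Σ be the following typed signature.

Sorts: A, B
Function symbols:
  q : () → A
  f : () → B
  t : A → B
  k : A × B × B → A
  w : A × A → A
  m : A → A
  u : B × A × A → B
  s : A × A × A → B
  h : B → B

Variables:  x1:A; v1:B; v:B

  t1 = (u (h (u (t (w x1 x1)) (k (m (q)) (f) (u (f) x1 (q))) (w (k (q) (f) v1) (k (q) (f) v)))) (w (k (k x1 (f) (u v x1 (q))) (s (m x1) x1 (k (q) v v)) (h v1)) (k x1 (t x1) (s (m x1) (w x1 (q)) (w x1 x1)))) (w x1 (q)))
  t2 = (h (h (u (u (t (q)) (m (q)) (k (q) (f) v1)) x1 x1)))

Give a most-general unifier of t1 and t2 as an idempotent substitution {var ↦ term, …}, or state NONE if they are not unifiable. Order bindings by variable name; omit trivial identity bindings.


head clash or occurs-check failure — not unifiable

NONE (not unifiable)


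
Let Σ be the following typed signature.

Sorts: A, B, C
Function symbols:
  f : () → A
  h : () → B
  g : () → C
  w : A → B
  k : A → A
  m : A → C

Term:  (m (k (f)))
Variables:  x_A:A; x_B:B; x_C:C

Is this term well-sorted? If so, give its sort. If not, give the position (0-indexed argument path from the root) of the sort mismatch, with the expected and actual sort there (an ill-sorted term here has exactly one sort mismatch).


well-sorted; sort = C

    (f) : A
  (k (f)) : A
(m (k (f))) : C


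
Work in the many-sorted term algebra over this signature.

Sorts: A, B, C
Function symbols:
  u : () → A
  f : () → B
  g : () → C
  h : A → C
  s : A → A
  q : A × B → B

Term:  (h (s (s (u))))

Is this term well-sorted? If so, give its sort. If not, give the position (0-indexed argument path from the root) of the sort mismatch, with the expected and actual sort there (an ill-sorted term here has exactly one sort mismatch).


well-sorted; sort = C

      (u) : A
    (s (u)) : A
  (s (s (u))) : A
(h (s (s (u)))) : C


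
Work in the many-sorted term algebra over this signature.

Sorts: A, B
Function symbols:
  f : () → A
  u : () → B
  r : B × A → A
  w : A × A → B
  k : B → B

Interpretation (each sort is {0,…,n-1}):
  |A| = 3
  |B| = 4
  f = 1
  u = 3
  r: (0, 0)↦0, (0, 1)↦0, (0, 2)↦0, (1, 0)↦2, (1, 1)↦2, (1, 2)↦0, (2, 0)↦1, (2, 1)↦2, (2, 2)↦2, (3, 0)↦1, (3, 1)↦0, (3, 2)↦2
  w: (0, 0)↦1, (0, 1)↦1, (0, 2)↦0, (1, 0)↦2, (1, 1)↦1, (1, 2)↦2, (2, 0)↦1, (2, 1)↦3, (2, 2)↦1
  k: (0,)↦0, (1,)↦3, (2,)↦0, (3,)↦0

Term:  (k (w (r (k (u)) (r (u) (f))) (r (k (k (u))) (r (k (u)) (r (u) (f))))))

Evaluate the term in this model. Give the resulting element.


  u = 3
  (k (u)) = k(3,) = 0
  u = 3
  f = 1
  (r (u) (f)) = r(3, 1) = 0
  (r (k (u)) (r (u) (f))) = r(0, 0) = 0
  u = 3
  (k (u)) = k(3,) = 0
  (k (k (u))) = k(0,) = 0
  u = 3
  (k (u)) = k(3,) = 0
  u = 3
  f = 1
  (r (u) (f)) = r(3, 1) = 0
  (r (k (u)) (r (u) (f))) = r(0, 0) = 0
  (r (k (k (u))) (r (k (u)) (r (u) (f)))) = r(0, 0) = 0
  (w (r (k (u)) (r (u) (f))) (r (k (k (u))) (r (k (u)) (r (u) (f))))) = w(0, 0) = 1
  (k (w (r (k (u)) (r (u) (f))) (r (k (k (u))) (r (k (u)) (r (u) (f)))))) = k(1,) = 3

value = 3


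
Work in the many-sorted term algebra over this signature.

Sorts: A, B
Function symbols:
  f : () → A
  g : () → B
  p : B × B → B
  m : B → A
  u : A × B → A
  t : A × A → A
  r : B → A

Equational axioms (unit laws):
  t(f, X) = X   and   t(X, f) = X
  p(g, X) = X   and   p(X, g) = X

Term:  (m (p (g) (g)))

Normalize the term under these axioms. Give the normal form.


normal form = (m (g))

1. (m (p (g) (g)))  →  (m (g))


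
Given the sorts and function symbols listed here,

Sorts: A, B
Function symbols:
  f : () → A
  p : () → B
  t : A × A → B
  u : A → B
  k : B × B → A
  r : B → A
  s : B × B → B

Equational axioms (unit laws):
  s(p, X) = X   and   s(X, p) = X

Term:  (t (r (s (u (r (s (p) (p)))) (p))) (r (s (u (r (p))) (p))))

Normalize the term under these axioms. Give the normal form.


normal form = (t (r (u (r (p)))) (r (u (r (p)))))

1. (t (r (s (u (r (s (p) (p)))) (p))) (r (s (u (r (p))) (p))))  →  (t (r (u (r (s (p) (p))))) (r (s (u (r (p))) (p))))
2. (t (r (u (r (s (p) (p))))) (r (s (u (r (p))) (p))))  →  (t (r (u (r (p)))) (r (s (u (r (p))) (p))))
3. (t (r (u (r (p)))) (r (s (u (r (p))) (p))))  →  (t (r (u (r (p)))) (r (u (r (p)))))


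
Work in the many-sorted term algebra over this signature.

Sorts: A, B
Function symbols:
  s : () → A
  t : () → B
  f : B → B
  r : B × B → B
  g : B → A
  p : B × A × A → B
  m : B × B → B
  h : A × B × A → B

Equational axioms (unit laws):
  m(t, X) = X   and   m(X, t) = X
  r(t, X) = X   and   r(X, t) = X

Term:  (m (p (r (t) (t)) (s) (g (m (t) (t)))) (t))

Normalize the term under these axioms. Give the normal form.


normal form = (p (t) (s) (g (t)))

1. (m (p (r (t) (t)) (s) (g (m (t) (t)))) (t))  →  (p (r (t) (t)) (s) (g (m (t) (t))))
2. (p (r (t) (t)) (s) (g (m (t) (t))))  →  (p (t) (s) (g (m (t) (t))))
3. (p (t) (s) (g (m (t) (t))))  →  (p (t) (s) (g (t)))


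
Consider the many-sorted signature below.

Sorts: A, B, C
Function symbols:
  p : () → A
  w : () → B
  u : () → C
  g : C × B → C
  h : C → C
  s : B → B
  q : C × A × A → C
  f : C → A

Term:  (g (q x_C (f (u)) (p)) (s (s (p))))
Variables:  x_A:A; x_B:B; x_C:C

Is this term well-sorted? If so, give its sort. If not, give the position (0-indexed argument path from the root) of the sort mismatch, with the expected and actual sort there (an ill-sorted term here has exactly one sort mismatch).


    x_C : C
      (u) : C
    (f (u)) : A
    (p) : A
  (q x_C (f (u)) (p)) : C
      (p) : A
    (s (p)) : ✗ arg 0 at [1, 0, 0] has sort A, expected B

ill-sorted at position [1, 0, 0]: expected B, got A


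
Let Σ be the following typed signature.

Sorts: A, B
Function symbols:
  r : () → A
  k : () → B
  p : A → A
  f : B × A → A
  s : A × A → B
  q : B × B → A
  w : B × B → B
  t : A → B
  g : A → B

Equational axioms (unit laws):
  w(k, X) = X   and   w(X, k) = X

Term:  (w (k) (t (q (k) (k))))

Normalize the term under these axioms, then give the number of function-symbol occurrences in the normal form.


size = 4

1. (w (k) (t (q (k) (k))))  →  (t (q (k) (k)))
normal form: (t (q (k) (k)))


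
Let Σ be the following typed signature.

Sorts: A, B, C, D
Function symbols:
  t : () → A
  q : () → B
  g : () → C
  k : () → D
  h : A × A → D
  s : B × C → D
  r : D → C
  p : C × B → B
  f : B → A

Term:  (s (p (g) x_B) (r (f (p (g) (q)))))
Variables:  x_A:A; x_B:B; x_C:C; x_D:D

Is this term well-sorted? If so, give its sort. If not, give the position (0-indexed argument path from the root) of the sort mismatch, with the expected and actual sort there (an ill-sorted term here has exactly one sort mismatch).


    (g) : C
    x_B : B
  (p (g) x_B) : B
        (g) : C
        (q) : B
      (p (g) (q)) : B
    (f (p (g) (q))) : A
  (r (f (p (g) (q)))) : ✗ arg 0 at [1, 0] has sort A, expected D

ill-sorted at position [1, 0]: expected D, got A


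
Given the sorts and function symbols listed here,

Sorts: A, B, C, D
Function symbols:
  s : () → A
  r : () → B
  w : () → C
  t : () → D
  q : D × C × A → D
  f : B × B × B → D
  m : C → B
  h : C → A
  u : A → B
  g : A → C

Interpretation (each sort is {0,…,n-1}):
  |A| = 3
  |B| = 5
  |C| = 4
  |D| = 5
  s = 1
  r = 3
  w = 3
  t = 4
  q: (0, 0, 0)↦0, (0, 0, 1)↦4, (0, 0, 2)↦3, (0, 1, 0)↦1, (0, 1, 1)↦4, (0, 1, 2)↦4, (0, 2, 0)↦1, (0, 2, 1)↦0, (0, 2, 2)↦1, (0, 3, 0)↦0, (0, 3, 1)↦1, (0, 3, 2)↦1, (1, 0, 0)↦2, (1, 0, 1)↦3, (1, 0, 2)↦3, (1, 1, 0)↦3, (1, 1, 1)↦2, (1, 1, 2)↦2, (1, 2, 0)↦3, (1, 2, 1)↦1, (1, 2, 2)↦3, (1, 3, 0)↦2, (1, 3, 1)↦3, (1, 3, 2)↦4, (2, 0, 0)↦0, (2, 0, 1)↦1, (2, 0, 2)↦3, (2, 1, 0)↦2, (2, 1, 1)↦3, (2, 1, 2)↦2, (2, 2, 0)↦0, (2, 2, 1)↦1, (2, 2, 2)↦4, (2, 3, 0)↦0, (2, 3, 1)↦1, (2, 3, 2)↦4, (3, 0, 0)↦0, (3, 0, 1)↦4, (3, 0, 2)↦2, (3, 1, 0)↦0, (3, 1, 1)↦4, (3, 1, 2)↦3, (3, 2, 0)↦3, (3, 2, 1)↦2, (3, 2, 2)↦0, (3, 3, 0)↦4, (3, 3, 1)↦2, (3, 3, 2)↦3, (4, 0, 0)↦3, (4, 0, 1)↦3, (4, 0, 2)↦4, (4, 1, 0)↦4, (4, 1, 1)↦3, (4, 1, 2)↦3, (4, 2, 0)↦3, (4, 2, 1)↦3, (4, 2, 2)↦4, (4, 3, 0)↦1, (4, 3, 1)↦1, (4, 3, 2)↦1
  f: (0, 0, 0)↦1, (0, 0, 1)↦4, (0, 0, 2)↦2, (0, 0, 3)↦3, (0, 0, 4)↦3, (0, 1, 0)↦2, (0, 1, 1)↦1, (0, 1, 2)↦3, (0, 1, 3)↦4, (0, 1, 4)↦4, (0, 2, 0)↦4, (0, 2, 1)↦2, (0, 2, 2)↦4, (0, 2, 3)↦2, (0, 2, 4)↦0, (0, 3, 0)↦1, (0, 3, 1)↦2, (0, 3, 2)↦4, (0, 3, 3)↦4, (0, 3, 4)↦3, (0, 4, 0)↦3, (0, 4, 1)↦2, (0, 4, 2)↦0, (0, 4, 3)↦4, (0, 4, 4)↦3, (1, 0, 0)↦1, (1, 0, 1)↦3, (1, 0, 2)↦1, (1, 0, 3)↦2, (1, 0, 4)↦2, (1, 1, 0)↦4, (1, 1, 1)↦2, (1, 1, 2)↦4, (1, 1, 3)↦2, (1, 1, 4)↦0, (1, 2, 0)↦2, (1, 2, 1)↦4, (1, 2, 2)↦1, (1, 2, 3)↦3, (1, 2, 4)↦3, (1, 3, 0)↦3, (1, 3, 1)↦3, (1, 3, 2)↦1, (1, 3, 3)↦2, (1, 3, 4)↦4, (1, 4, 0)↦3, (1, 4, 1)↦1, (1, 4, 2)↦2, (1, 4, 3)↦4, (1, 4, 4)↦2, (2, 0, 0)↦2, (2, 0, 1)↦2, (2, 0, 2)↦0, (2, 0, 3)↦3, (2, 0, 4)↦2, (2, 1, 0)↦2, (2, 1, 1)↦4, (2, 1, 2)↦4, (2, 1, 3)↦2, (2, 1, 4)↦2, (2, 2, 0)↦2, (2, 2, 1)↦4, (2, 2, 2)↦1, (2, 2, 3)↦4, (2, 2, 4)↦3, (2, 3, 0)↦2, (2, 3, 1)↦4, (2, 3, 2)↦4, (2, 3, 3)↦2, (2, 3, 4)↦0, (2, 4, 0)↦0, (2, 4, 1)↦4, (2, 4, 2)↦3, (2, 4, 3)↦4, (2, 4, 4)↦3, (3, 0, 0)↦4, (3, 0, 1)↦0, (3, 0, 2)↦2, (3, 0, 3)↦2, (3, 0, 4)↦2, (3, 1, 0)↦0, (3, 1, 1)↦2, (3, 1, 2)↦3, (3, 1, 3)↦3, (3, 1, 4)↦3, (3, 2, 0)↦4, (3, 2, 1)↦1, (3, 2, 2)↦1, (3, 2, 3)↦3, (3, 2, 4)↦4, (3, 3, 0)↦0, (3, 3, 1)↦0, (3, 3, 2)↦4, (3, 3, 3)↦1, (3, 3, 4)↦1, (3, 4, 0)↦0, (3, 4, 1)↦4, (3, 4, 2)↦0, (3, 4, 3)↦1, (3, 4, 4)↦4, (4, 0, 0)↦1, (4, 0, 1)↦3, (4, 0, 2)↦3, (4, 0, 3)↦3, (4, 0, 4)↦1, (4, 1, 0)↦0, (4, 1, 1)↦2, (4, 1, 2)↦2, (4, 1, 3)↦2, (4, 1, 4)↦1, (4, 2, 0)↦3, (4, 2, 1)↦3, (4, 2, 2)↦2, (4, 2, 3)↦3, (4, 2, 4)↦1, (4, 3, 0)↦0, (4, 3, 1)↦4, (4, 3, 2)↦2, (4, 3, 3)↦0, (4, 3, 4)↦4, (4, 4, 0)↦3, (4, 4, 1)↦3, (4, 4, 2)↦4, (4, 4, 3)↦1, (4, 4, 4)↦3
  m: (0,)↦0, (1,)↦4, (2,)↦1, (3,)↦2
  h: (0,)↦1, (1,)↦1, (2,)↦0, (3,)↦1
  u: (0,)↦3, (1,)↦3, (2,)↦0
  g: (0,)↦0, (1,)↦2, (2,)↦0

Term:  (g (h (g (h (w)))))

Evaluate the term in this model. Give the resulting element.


value = 0

  w = 3
  (h (w)) = h(3,) = 1
  (g (h (w))) = g(1,) = 2
  (h (g (h (w)))) = h(2,) = 0
  (g (h (g (h (w))))) = g(0,) = 0


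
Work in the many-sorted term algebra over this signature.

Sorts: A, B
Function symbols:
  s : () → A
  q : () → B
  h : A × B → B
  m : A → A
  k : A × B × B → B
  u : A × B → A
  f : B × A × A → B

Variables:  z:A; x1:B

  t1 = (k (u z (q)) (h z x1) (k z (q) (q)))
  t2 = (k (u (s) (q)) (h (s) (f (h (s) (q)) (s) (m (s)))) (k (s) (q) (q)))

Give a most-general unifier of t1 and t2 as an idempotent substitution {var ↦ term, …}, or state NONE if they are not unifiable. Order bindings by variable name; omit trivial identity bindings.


{x1 ↦ (f (h (s) (q)) (s) (m (s))), z ↦ (s)}


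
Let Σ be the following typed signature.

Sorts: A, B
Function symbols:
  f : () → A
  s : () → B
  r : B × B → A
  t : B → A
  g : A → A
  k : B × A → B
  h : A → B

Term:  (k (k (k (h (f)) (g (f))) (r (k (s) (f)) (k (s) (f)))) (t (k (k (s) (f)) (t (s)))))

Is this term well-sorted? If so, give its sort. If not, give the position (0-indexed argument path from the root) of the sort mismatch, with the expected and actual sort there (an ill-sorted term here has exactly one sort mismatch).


        (f) : A
      (h (f)) : B
        (f) : A
      (g (f)) : A
    (k (h (f)) (g (f))) : B
        (s) : B
        (f) : A
      (k (s) (f)) : B
        (s) : B
        (f) : A
      (k (s) (f)) : B
    (r (k (s) (f)) (k (s) (f))) : A
  (k (k (h (f)) (g (f))) (r (k (s) (f)) (k (s) (f)))) : B
        (s) : B
        (f) : A
      (k (s) (f)) : B
        (s) : B
      (t (s)) : A
    (k (k (s) (f)) (t (s))) : B
  (t (k (k (s) (f)) (t (s)))) : A
(k (k (k (h (f)) (g (f))) (r (k (s) (f)) (k (s) (f)))) (t (k (k (s) (f)) (t (s))))) : B

well-sorted; sort = B


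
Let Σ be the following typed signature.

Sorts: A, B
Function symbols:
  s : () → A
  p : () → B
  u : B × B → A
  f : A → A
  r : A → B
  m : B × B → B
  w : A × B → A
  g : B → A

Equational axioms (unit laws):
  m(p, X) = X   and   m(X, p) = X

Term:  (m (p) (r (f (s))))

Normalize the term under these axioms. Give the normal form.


1. (m (p) (r (f (s))))  →  (r (f (s)))

normal form = (r (f (s)))


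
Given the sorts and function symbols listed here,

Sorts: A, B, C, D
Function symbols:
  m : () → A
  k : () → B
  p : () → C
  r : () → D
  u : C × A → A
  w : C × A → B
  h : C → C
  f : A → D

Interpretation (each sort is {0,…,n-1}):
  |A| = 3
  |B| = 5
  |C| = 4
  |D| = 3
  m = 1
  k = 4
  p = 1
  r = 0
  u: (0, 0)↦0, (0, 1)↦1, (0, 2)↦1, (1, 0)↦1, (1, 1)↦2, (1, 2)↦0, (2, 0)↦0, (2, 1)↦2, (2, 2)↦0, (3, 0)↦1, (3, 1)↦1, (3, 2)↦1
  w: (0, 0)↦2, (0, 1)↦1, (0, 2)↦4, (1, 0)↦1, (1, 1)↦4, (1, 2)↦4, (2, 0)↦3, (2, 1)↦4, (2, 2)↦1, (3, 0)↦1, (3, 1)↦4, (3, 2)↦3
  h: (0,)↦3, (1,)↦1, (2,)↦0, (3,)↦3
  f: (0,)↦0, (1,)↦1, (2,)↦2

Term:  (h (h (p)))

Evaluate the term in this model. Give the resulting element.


  p = 1
  (h (p)) = h(1,) = 1
  (h (h (p))) = h(1,) = 1

value = 1


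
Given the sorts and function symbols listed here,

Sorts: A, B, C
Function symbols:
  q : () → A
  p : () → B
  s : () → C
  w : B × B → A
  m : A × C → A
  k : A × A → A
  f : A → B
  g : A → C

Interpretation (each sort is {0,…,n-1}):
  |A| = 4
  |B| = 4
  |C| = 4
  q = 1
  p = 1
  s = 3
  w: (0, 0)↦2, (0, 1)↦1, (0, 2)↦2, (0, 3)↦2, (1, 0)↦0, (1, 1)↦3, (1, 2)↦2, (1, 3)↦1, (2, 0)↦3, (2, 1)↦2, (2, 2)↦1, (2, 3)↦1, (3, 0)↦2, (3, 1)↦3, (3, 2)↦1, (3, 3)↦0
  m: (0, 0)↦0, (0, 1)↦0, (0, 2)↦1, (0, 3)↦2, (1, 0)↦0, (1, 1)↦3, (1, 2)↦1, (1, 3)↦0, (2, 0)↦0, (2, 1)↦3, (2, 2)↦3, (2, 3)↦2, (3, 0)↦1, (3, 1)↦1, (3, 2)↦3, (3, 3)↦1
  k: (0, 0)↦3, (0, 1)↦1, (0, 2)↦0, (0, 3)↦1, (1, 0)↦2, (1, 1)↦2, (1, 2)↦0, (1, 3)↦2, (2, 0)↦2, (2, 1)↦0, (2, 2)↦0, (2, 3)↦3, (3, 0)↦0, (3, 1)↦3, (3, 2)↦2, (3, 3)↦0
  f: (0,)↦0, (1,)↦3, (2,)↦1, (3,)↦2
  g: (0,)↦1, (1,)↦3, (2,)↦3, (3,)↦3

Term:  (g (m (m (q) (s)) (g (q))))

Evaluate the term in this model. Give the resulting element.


  q = 1
  s = 3
  (m (q) (s)) = m(1, 3) = 0
  q = 1
  (g (q)) = g(1,) = 3
  (m (m (q) (s)) (g (q))) = m(0, 3) = 2
  (g (m (m (q) (s)) (g (q)))) = g(2,) = 3

value = 3


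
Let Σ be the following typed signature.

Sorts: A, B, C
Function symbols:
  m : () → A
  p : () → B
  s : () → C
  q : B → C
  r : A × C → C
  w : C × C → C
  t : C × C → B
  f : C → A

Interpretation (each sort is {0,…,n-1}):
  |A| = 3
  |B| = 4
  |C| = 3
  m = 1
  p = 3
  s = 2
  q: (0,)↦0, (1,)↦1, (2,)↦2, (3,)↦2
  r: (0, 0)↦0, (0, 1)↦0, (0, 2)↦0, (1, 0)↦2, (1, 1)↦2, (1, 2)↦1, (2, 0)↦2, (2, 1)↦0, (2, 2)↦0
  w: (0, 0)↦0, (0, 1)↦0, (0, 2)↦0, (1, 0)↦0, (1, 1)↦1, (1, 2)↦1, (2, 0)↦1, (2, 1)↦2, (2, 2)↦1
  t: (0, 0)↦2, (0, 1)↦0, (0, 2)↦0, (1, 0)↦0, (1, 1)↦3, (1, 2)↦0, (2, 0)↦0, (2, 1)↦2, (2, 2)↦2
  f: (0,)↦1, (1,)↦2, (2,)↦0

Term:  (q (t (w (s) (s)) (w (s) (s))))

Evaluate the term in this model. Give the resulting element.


value = 2

  s = 2
  s = 2
  (w (s) (s)) = w(2, 2) = 1
  s = 2
  s = 2
  (w (s) (s)) = w(2, 2) = 1
  (t (w (s) (s)) (w (s) (s))) = t(1, 1) = 3
  (q (t (w (s) (s)) (w (s) (s)))) = q(3,) = 2


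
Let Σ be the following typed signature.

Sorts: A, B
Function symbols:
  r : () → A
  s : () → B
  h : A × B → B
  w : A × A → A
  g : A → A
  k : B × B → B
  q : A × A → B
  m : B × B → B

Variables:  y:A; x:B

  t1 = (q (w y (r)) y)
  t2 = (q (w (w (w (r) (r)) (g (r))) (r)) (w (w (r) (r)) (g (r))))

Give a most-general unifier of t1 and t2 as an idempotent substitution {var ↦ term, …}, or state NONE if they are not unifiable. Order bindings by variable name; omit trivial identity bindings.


{y ↦ (w (w (r) (r)) (g (r)))}


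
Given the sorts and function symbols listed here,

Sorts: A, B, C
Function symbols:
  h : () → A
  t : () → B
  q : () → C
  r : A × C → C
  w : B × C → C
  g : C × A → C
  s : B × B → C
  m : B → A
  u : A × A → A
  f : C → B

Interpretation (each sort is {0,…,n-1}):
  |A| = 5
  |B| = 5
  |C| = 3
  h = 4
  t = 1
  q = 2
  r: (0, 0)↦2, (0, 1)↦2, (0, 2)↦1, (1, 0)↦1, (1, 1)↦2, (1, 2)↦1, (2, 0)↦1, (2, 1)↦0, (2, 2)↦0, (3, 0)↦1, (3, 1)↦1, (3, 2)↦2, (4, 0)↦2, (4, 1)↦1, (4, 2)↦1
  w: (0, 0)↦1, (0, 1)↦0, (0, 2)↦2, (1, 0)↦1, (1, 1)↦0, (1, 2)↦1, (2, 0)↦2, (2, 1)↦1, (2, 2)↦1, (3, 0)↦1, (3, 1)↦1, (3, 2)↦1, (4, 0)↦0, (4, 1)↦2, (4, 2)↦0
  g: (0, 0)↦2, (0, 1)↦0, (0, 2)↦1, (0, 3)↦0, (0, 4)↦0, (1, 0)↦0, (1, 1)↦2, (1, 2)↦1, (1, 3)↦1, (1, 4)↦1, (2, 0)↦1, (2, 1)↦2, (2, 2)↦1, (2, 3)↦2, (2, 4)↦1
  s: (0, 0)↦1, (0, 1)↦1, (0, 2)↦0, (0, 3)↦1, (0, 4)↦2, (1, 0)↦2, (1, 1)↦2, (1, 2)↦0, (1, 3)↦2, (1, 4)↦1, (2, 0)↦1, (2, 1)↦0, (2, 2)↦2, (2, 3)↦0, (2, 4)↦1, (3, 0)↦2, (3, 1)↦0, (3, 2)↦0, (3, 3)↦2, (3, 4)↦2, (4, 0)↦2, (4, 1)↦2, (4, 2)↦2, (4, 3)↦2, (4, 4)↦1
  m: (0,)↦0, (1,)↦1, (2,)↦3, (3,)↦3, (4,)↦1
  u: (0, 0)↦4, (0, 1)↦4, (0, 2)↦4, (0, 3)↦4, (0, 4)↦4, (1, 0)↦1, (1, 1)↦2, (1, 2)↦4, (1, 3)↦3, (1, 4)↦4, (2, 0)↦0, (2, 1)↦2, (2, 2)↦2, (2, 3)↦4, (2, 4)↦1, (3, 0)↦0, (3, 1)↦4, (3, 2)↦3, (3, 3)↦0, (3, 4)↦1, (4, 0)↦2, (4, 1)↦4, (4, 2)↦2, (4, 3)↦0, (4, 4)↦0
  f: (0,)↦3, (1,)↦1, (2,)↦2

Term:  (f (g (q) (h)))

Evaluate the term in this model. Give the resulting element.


value = 1

  q = 2
  h = 4
  (g (q) (h)) = g(2, 4) = 1
  (f (g (q) (h))) = f(1,) = 1
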